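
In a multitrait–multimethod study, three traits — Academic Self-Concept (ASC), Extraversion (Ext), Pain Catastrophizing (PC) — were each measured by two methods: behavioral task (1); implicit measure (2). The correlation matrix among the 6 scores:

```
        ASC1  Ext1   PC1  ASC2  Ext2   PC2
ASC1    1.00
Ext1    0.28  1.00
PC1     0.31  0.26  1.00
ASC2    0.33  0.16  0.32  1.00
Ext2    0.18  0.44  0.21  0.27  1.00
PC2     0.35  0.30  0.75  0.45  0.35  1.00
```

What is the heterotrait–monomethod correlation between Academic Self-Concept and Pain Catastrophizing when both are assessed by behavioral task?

0.31

Different traits, same method: r(ASC1, PC1) = 0.31.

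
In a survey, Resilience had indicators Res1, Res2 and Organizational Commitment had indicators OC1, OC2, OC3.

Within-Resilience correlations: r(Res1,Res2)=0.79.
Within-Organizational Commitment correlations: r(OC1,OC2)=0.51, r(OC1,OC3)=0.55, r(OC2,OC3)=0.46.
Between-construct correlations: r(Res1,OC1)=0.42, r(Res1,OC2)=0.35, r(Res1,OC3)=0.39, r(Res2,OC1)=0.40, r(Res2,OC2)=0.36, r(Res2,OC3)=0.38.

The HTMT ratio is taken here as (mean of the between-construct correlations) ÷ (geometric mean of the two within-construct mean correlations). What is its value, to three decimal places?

0.606

Mean heterotrait r = 2.30/6 = 0.3833.
Mean within-Res = 0.79/1 = 0.7900; mean within-OC = 1.52/3 = 0.5067.
Geometric mean = √(0.7900 × 0.5067) = 0.6327.
HTMT = 0.3833 / 0.6327 = 0.606.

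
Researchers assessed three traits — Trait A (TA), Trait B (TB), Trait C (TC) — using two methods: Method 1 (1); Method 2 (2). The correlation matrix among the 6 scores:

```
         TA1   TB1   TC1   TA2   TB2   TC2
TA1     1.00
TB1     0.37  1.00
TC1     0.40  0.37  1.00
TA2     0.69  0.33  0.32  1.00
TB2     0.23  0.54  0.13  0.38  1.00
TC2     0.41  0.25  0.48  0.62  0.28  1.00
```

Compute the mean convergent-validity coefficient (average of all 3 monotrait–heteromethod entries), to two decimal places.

Convergent values: 0.69, 0.54, 0.48; mean = 1.71/3 = 0.57.

0.57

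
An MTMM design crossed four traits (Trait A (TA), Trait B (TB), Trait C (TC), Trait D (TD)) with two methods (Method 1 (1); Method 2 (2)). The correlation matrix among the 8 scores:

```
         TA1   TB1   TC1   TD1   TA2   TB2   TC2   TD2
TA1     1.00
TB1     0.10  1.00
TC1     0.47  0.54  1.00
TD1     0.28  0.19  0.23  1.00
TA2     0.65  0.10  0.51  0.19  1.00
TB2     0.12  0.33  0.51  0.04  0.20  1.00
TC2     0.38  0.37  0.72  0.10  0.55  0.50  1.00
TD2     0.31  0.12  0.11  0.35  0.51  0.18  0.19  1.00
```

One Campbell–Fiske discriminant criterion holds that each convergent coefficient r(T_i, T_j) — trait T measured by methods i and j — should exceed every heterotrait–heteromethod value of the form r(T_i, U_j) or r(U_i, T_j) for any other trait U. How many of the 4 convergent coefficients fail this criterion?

1

Each convergent coefficient versus the relevant comparison correlations:
TA (methods 1·2): 0.65 vs {0.12, 0.10, 0.38, 0.51, 0.31, 0.19} → pass.
TB (methods 1·2): 0.33 vs {0.10, 0.12, 0.37, 0.51, 0.12, 0.04} → fail.
TC (methods 1·2): 0.72 vs {0.51, 0.38, 0.51, 0.37, 0.11, 0.10} → pass.
TD (methods 1·2): 0.35 vs {0.19, 0.31, 0.04, 0.12, 0.10, 0.11} → pass.
1 of 4 fail.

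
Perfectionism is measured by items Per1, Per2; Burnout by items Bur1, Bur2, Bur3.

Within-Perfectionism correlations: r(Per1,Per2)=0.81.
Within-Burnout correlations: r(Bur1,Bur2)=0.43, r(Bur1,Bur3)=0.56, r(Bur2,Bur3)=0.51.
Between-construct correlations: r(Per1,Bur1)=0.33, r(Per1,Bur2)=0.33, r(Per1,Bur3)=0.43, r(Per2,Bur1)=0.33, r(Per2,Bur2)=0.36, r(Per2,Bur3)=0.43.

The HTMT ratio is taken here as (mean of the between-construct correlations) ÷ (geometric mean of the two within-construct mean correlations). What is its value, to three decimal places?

0.579

Between-construct mean = 2.21/6 = 0.3683.
Mean within-Per = 0.81/1 = 0.8100; mean within-Bur = 1.50/3 = 0.5000.
Geometric mean = √(0.8100 × 0.5000) = 0.6364.
HTMT = 0.3683 / 0.6364 = 0.579.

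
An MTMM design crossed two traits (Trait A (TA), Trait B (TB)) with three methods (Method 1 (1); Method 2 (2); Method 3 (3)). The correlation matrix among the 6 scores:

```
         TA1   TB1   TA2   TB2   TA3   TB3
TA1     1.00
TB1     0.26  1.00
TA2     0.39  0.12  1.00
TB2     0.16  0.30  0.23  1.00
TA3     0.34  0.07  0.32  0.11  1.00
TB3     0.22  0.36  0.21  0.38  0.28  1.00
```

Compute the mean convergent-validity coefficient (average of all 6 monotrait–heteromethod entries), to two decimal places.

Convergent values: 0.39, 0.34, 0.32, 0.30, 0.36, 0.38; mean = 2.09/6 = 0.35.

0.35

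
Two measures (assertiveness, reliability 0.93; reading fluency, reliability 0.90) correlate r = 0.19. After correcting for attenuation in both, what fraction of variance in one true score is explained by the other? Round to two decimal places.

Disattenuated r = 0.19 / √(0.93 × 0.90) = 0.19 / 0.9149 = 0.2077.
Shared true-score variance = 0.2077² = 0.0431 ≈ 0.04.

0.04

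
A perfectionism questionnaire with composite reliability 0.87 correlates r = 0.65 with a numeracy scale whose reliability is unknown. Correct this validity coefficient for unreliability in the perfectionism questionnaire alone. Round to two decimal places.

0.70

Single correction: r_c = r_obs / √r_xx = 0.65 / √0.87 = 0.65 / 0.9327 ≈ 0.70.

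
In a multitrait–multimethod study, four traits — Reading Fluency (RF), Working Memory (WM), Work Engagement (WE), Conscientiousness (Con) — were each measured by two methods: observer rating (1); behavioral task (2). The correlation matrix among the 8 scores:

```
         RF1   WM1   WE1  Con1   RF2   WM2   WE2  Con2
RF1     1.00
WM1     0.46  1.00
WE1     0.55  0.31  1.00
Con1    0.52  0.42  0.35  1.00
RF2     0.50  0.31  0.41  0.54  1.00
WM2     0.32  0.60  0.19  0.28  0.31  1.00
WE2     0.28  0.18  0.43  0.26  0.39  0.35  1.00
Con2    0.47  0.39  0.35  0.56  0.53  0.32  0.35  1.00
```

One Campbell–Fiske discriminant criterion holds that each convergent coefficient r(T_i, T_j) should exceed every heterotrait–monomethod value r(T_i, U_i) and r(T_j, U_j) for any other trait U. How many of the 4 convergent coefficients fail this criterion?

Checking each validity diagonal entry against its comparison values:
RF (methods 1·2): 0.50 vs {0.46, 0.31, 0.55, 0.39, 0.52, 0.53} → fail.
WM (methods 1·2): 0.60 vs {0.46, 0.31, 0.31, 0.35, 0.42, 0.32} → pass.
WE (methods 1·2): 0.43 vs {0.55, 0.39, 0.31, 0.35, 0.35, 0.35} → fail.
Con (methods 1·2): 0.56 vs {0.52, 0.53, 0.42, 0.32, 0.35, 0.35} → pass.
2 of 4 fail.

2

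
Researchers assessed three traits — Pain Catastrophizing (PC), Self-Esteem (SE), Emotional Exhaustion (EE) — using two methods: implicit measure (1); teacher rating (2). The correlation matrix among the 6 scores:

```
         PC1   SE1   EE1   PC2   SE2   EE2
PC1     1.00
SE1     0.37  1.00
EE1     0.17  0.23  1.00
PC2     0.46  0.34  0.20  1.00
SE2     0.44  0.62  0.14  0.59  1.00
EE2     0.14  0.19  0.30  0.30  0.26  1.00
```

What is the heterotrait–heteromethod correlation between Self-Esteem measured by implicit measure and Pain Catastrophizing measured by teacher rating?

0.34

Different traits and methods: r(SE1, PC2) = 0.34.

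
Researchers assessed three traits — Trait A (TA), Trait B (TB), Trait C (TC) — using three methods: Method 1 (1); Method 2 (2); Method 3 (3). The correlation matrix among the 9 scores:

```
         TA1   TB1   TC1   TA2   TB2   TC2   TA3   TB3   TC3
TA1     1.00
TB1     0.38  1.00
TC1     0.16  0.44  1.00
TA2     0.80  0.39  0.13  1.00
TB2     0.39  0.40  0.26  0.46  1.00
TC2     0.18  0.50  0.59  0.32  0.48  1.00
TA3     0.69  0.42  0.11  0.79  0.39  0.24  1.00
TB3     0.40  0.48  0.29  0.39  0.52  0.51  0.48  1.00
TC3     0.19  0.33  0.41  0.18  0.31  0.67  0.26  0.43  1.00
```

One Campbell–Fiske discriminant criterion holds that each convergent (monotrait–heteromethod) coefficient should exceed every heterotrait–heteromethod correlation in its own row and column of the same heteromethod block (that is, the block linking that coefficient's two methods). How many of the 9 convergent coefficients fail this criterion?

1

Each convergent coefficient versus the relevant comparison correlations:
TA (methods 1·2): 0.80 vs {0.39, 0.39, 0.18, 0.13} → pass.
TA (methods 1·3): 0.69 vs {0.40, 0.42, 0.19, 0.11} → pass.
TA (methods 2·3): 0.79 vs {0.39, 0.39, 0.18, 0.24} → pass.
TB (methods 1·2): 0.40 vs {0.39, 0.39, 0.50, 0.26} → fail.
TB (methods 1·3): 0.48 vs {0.42, 0.40, 0.33, 0.29} → pass.
TB (methods 2·3): 0.52 vs {0.39, 0.39, 0.31, 0.51} → pass.
TC (methods 1·2): 0.59 vs {0.13, 0.18, 0.26, 0.50} → pass.
TC (methods 1·3): 0.41 vs {0.11, 0.19, 0.29, 0.33} → pass.
TC (methods 2·3): 0.67 vs {0.24, 0.18, 0.51, 0.31} → pass.
1 of 9 fail.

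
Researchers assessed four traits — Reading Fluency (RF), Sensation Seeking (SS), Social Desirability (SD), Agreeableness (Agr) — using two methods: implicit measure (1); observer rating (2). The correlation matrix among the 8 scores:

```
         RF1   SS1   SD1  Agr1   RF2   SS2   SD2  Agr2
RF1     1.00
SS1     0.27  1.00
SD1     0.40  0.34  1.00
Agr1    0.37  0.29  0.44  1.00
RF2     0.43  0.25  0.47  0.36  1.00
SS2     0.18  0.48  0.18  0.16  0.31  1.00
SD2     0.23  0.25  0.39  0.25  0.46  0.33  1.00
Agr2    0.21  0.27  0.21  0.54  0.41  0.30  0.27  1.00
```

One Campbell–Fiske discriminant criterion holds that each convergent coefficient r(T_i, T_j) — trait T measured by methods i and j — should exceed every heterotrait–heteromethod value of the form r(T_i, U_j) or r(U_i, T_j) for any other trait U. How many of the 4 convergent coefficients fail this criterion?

2

Convergent coefficients and their comparison sets:
RF (methods 1·2): 0.43 vs {0.18, 0.25, 0.23, 0.47, 0.21, 0.36} → fail.
SS (methods 1·2): 0.48 vs {0.25, 0.18, 0.25, 0.18, 0.27, 0.16} → pass.
SD (methods 1·2): 0.39 vs {0.47, 0.23, 0.18, 0.25, 0.21, 0.25} → fail.
Agr (methods 1·2): 0.54 vs {0.36, 0.21, 0.16, 0.27, 0.25, 0.21} → pass.
2 of 4 fail.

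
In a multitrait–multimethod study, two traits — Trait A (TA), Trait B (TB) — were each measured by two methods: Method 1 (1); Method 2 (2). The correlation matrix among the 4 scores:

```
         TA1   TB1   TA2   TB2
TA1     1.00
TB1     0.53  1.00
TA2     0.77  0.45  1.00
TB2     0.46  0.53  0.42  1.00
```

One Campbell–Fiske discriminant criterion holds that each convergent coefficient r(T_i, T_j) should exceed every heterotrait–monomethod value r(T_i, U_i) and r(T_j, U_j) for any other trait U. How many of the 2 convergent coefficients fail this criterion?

Each convergent coefficient versus the relevant comparison correlations:
TA (methods 1·2): 0.77 vs {0.53, 0.42} → pass.
TB (methods 1·2): 0.53 vs {0.53, 0.42} → fail.
1 of 2 fail.

1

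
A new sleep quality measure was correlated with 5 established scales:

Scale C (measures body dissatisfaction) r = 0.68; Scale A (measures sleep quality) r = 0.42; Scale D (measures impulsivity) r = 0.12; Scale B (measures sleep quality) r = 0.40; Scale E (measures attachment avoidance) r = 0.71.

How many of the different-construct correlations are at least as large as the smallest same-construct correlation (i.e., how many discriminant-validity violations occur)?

Convergent (same construct = sleep quality): Scale A, Scale B.
Smallest convergent = 0.40. Discriminant values: 0.68, 0.12, 0.71; count ≥ 0.40 → 2.

2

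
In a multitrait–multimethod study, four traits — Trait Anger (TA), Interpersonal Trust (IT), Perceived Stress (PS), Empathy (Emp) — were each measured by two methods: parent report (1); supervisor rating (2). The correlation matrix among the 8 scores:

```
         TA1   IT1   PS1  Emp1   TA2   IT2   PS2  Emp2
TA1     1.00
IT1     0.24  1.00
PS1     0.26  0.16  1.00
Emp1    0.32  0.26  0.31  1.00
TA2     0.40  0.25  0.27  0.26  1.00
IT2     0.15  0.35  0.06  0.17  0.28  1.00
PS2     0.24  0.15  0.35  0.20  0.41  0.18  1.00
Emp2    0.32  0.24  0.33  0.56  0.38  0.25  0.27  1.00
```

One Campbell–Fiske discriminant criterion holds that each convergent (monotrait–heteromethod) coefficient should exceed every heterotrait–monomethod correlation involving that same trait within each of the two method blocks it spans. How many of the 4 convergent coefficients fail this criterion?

Convergent coefficients and their comparison sets:
TA (methods 1·2): 0.40 vs {0.24, 0.28, 0.26, 0.41, 0.32, 0.38} → fail.
IT (methods 1·2): 0.35 vs {0.24, 0.28, 0.16, 0.18, 0.26, 0.25} → pass.
PS (methods 1·2): 0.35 vs {0.26, 0.41, 0.16, 0.18, 0.31, 0.27} → fail.
Emp (methods 1·2): 0.56 vs {0.32, 0.38, 0.26, 0.25, 0.31, 0.27} → pass.
2 of 4 fail.

2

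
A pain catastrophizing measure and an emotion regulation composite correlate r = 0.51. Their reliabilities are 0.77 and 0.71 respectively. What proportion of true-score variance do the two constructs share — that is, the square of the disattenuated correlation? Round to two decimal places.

Disattenuated r = 0.51 / √(0.77 × 0.71) = 0.51 / 0.7394 = 0.6897.
Shared true-score variance = 0.6897² = 0.4757 ≈ 0.48.

0.48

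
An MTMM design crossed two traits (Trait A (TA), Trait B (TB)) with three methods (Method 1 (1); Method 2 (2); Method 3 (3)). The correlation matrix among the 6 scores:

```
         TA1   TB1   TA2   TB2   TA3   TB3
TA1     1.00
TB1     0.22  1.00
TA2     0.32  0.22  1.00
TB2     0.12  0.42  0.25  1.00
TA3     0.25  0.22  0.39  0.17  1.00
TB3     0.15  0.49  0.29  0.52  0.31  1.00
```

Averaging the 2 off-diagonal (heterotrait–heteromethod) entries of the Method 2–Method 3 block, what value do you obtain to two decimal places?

HTHM values (method 2 × method 3): 0.29, 0.17; mean = 0.46/2 = 0.23.

0.23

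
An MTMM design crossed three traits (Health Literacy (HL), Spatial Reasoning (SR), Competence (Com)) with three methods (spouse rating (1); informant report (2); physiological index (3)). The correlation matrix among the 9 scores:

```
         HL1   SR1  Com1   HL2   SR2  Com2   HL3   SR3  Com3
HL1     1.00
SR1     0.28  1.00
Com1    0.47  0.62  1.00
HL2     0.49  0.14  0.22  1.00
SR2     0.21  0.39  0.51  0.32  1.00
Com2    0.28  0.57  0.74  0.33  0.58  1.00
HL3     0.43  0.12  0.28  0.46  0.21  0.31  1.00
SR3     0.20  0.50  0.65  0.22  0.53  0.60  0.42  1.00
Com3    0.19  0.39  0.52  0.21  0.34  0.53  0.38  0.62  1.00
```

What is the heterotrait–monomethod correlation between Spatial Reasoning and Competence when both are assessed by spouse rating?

0.62

Different traits, same method: r(SR1, Com1) = 0.62.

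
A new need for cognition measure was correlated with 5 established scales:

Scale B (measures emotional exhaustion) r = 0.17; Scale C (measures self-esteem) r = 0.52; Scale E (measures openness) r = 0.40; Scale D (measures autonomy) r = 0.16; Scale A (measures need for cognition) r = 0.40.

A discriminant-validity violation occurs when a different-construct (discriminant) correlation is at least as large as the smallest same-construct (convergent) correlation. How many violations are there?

2

Convergent (same construct = need for cognition): Scale A.
Smallest convergent = 0.40. Discriminant values: 0.17, 0.52, 0.40, 0.16; count ≥ 0.40 → 2.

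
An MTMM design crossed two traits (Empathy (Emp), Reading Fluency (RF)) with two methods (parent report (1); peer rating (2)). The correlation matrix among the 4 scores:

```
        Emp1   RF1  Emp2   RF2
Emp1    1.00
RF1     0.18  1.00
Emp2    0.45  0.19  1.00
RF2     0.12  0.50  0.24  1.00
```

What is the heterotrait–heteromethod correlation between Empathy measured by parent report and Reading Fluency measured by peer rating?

0.12

Different traits and methods: r(Emp1, RF2) = 0.12.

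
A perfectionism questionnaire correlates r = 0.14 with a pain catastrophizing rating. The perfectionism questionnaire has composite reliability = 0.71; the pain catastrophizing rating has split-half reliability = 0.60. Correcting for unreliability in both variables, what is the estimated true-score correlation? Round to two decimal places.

0.21

r_true = r_obs / √(r_xx · r_yy) = 0.14 / √(0.71 × 0.60) = 0.14 / √0.4260 = 0.14 / 0.6527 ≈ 0.21.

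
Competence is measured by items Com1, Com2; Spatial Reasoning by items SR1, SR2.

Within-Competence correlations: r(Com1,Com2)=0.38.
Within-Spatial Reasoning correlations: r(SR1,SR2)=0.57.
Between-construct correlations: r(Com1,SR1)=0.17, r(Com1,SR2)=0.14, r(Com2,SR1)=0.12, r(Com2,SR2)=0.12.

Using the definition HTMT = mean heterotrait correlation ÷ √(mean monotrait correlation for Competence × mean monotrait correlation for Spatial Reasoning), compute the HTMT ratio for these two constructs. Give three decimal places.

0.295

Between-construct mean = 0.55/4 = 0.1375.
Mean within-Com = 0.38/1 = 0.3800; mean within-SR = 0.57/1 = 0.5700.
Geometric mean = √(0.3800 × 0.5700) = 0.4654.
HTMT = 0.1375 / 0.4654 = 0.295.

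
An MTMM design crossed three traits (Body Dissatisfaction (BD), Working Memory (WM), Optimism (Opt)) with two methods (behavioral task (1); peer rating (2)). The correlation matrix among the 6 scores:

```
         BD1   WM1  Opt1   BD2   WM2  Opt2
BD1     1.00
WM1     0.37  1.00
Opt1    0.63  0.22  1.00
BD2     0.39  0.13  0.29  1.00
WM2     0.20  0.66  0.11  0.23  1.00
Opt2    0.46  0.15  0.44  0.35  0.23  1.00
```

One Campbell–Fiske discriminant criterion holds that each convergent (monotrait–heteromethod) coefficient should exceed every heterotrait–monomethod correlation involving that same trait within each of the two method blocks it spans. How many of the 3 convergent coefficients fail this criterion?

Convergent coefficients and their comparison sets:
BD (methods 1·2): 0.39 vs {0.37, 0.23, 0.63, 0.35} → fail.
WM (methods 1·2): 0.66 vs {0.37, 0.23, 0.22, 0.23} → pass.
Opt (methods 1·2): 0.44 vs {0.63, 0.35, 0.22, 0.23} → fail.
2 of 3 fail.

2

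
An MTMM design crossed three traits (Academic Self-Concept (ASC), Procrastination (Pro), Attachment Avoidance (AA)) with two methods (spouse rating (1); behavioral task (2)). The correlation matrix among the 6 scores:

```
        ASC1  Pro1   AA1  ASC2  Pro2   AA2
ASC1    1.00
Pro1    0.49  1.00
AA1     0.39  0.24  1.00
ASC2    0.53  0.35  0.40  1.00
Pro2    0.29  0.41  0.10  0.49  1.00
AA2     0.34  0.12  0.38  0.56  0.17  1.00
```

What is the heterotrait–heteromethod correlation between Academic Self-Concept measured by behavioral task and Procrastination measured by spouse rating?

Different traits and methods: r(ASC2, Pro1) = 0.35.

0.35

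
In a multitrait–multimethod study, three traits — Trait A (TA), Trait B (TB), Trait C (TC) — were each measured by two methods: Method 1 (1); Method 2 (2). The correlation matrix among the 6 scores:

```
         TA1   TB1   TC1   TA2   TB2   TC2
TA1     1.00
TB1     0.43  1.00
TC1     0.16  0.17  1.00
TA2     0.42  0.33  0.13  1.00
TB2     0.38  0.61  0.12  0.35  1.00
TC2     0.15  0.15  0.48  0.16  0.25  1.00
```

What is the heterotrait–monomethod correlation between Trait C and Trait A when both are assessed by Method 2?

0.16

Different traits, same method: r(TC2, TA2) = 0.16.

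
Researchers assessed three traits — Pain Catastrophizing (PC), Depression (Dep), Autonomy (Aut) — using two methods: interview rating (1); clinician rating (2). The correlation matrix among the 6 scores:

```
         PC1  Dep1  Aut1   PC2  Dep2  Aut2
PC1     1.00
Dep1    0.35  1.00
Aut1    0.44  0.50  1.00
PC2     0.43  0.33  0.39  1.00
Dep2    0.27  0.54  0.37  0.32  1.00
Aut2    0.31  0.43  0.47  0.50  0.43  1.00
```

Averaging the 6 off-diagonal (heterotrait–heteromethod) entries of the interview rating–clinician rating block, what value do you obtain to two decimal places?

0.35

HTHM values (method 1 × method 2): 0.27, 0.31, 0.33, 0.43, 0.39, 0.37; mean = 2.10/6 = 0.35.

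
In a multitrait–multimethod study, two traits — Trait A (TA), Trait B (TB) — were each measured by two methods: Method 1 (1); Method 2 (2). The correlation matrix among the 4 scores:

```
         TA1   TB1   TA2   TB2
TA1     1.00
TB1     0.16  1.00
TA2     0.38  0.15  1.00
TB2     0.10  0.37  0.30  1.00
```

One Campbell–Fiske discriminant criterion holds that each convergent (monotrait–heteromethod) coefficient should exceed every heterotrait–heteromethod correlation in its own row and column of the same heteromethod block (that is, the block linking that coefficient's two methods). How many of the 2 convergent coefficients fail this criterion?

0

Convergent coefficients and their comparison sets:
TA (methods 1·2): 0.38 vs {0.10, 0.15} → pass.
TB (methods 1·2): 0.37 vs {0.15, 0.10} → pass.
0 of 2 fail.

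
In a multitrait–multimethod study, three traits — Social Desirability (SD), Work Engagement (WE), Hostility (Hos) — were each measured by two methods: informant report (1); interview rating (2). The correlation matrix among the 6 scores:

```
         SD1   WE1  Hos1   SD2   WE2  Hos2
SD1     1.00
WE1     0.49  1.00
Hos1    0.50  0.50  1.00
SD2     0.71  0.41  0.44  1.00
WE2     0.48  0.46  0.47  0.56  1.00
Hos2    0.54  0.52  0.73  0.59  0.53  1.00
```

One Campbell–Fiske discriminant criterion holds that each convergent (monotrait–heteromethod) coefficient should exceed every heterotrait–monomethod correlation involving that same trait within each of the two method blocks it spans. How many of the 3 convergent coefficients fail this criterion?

1

Convergent coefficients and their comparison sets:
SD (methods 1·2): 0.71 vs {0.49, 0.56, 0.50, 0.59} → pass.
WE (methods 1·2): 0.46 vs {0.49, 0.56, 0.50, 0.53} → fail.
Hos (methods 1·2): 0.73 vs {0.50, 0.59, 0.50, 0.53} → pass.
1 of 3 fail.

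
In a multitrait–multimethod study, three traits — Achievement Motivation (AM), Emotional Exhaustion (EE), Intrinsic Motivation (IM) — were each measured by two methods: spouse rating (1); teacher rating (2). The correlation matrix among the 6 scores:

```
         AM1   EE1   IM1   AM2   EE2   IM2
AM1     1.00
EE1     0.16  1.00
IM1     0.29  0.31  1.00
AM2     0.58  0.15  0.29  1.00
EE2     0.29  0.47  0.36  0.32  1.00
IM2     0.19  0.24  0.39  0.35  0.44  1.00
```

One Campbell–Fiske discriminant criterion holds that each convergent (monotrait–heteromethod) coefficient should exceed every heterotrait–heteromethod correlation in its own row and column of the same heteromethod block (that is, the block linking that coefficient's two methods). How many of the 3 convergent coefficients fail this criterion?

0

Each convergent coefficient versus the relevant comparison correlations:
AM (methods 1·2): 0.58 vs {0.29, 0.15, 0.19, 0.29} → pass.
EE (methods 1·2): 0.47 vs {0.15, 0.29, 0.24, 0.36} → pass.
IM (methods 1·2): 0.39 vs {0.29, 0.19, 0.36, 0.24} → pass.
0 of 3 fail.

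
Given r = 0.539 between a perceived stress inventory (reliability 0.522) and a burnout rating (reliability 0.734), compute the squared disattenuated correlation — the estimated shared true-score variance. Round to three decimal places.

Disattenuated r = 0.539 / √(0.522 × 0.734) = 0.539 / 0.6190 = 0.8708.
Shared true-score variance = 0.8708² = 0.7583 ≈ 0.758.

0.758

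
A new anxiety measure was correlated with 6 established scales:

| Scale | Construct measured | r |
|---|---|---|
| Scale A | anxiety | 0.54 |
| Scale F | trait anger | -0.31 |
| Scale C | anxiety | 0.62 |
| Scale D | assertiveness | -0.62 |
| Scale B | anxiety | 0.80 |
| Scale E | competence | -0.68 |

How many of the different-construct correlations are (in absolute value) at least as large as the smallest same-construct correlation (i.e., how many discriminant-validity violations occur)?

Convergent (same construct = anxiety): Scale A, Scale C, Scale B.
Smallest convergent = 0.54. Discriminant |r|: 0.31, 0.62, 0.68; count ≥ 0.54 → 2.

2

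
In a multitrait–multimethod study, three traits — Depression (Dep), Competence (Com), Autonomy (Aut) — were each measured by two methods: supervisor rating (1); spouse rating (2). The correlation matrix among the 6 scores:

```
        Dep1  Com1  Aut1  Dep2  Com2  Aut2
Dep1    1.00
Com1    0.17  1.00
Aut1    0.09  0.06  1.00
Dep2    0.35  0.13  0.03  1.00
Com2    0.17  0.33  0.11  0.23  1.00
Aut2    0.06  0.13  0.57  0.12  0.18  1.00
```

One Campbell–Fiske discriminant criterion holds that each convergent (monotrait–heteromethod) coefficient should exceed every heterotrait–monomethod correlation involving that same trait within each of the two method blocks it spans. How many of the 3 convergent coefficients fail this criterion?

0

Checking each validity diagonal entry against its comparison values:
Dep (methods 1·2): 0.35 vs {0.17, 0.23, 0.09, 0.12} → pass.
Com (methods 1·2): 0.33 vs {0.17, 0.23, 0.06, 0.18} → pass.
Aut (methods 1·2): 0.57 vs {0.09, 0.12, 0.06, 0.18} → pass.
0 of 3 fail.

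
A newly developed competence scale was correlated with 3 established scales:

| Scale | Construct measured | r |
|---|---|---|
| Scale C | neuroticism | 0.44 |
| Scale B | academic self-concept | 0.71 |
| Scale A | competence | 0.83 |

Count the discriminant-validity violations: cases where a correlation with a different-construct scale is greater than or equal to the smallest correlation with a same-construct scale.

0

Convergent (same construct = competence): Scale A.
Smallest convergent = 0.83. Discriminant values: 0.44, 0.71; count ≥ 0.83 → 0.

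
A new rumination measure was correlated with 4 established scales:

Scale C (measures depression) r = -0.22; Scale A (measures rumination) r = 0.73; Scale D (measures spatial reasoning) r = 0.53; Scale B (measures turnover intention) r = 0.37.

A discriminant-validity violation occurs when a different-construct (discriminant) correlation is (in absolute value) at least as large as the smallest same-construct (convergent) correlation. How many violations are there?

Convergent (same construct = rumination): Scale A.
Smallest convergent = 0.73. Discriminant |r|: 0.22, 0.53, 0.37; count ≥ 0.73 → 0.

0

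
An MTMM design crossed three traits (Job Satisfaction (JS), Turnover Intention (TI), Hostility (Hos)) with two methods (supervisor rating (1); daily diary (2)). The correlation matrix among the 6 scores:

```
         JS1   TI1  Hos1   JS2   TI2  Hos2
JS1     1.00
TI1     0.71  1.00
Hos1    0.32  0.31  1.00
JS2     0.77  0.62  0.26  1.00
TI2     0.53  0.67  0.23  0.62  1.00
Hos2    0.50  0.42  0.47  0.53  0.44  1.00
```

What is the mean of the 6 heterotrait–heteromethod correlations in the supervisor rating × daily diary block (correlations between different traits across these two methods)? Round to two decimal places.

0.43

HTHM values (method 1 × method 2): 0.53, 0.50, 0.62, 0.42, 0.26, 0.23; mean = 2.56/6 = 0.43.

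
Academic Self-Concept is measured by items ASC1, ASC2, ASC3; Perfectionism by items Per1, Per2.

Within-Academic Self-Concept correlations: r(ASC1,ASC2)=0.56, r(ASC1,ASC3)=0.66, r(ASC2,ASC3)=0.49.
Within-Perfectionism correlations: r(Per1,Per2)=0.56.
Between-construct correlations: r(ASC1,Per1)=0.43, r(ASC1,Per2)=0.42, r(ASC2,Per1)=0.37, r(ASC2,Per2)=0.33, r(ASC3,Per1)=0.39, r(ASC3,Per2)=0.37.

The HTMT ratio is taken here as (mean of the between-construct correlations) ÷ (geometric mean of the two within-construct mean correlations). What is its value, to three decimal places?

0.681

Mean between = 2.31/6 = 0.3850.
Mean within-ASC = 1.71/3 = 0.5700; mean within-Per = 0.56/1 = 0.5600.
Geometric mean = √(0.5700 × 0.5600) = 0.5650.
HTMT = 0.3850 / 0.5650 = 0.681.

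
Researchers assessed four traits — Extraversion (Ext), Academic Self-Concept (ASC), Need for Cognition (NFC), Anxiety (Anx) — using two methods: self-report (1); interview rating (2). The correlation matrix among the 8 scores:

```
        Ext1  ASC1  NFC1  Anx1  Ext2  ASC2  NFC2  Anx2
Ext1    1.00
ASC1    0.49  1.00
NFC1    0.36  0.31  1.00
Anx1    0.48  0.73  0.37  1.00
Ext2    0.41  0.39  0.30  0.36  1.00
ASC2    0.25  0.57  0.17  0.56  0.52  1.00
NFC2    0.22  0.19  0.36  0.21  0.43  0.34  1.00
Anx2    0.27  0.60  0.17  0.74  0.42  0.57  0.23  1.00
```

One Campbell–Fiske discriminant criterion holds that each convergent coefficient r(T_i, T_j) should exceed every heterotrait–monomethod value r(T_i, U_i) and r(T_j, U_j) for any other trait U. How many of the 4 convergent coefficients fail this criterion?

Convergent coefficients and their comparison sets:
Ext (methods 1·2): 0.41 vs {0.49, 0.52, 0.36, 0.43, 0.48, 0.42} → fail.
ASC (methods 1·2): 0.57 vs {0.49, 0.52, 0.31, 0.34, 0.73, 0.57} → fail.
NFC (methods 1·2): 0.36 vs {0.36, 0.43, 0.31, 0.34, 0.37, 0.23} → fail.
Anx (methods 1·2): 0.74 vs {0.48, 0.42, 0.73, 0.57, 0.37, 0.23} → pass.
3 of 4 fail.

3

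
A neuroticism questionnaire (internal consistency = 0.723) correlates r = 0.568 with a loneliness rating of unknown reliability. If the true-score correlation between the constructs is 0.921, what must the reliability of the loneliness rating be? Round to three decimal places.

0.526

r_true = r_obs / √(r_xx · r_yy) ⇒ 0.921 = 0.568 / √(0.723 · r_yy).
√(0.723 · r_yy) = 0.568 / 0.921 = 0.6167; 0.723 · r_yy = 0.3803; r_yy = 0.3803 / 0.723 ≈ 0.526.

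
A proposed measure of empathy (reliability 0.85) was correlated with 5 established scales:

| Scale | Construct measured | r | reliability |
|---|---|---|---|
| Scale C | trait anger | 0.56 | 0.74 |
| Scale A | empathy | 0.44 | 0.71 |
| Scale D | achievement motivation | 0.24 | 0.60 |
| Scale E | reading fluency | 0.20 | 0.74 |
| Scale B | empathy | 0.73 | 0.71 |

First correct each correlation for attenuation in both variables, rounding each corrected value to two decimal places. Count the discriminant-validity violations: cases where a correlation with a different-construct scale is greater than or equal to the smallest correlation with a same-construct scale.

1

Disattenuated r (r / √(r_scale · r_new)):
  Scale C (disc): 0.56 / √(0.74·0.85) = 0.71
  Scale A (conv): 0.44 / √(0.71·0.85) = 0.57
  Scale D (disc): 0.24 / √(0.60·0.85) = 0.34
  Scale E (disc): 0.20 / √(0.74·0.85) = 0.25
  Scale B (conv): 0.73 / √(0.71·0.85) = 0.94
Smallest convergent = 0.57. Discriminant values: 0.71, 0.34, 0.25; count ≥ 0.57 → 1.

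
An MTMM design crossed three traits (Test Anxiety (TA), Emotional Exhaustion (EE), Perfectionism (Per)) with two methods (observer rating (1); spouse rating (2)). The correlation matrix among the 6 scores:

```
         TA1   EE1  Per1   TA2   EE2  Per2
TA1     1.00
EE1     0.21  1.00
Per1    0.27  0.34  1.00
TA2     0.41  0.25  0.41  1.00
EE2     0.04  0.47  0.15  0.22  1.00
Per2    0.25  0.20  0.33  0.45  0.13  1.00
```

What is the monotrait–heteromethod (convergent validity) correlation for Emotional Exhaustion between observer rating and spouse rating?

Same trait (EE), different methods: r(EE1, EE2) = 0.47.

0.47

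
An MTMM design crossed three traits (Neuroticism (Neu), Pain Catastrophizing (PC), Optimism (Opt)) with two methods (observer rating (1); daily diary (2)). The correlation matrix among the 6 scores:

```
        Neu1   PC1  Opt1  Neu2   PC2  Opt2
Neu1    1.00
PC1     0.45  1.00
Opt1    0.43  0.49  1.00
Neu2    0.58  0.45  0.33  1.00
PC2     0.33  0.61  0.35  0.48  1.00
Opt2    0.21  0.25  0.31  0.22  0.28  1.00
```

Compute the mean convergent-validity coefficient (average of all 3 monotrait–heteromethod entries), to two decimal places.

Convergent values: 0.58, 0.61, 0.31; mean = 1.50/3 = 0.50.

0.50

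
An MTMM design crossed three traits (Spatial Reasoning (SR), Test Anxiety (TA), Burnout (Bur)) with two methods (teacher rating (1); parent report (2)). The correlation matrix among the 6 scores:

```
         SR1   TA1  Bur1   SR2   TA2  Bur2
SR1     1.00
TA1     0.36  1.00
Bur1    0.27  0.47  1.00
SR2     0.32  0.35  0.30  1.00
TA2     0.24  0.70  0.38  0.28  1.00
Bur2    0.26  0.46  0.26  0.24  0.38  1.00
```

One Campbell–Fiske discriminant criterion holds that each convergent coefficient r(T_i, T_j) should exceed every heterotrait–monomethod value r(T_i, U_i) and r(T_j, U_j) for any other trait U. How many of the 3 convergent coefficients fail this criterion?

2

Each convergent coefficient versus the relevant comparison correlations:
SR (methods 1·2): 0.32 vs {0.36, 0.28, 0.27, 0.24} → fail.
TA (methods 1·2): 0.70 vs {0.36, 0.28, 0.47, 0.38} → pass.
Bur (methods 1·2): 0.26 vs {0.27, 0.24, 0.47, 0.38} → fail.
2 of 3 fail.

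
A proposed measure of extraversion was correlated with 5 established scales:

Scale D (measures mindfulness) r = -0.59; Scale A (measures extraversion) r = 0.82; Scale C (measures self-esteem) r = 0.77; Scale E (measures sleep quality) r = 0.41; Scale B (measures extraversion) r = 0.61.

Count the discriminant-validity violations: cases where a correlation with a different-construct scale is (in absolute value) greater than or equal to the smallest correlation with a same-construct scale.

1

Convergent (same construct = extraversion): Scale A, Scale B.
Smallest convergent = 0.61. Discriminant |r|: 0.59, 0.77, 0.41; count ≥ 0.61 → 1.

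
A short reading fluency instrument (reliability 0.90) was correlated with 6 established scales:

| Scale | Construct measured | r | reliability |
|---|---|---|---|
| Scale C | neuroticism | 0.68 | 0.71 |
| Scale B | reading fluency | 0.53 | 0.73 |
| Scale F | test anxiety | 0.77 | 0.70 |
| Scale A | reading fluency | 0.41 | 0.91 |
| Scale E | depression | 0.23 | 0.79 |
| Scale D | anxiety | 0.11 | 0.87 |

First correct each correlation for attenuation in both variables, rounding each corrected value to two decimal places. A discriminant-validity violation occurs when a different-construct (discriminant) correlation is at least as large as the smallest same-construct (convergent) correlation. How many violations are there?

Disattenuated r (r / √(r_scale · r_new)):
  Scale C (disc): 0.68 / √(0.71·0.90) = 0.85
  Scale B (conv): 0.53 / √(0.73·0.90) = 0.65
  Scale F (disc): 0.77 / √(0.70·0.90) = 0.97
  Scale A (conv): 0.41 / √(0.91·0.90) = 0.45
  Scale E (disc): 0.23 / √(0.79·0.90) = 0.27
  Scale D (disc): 0.11 / √(0.87·0.90) = 0.12
Smallest convergent = 0.45. Discriminant values: 0.85, 0.97, 0.27, 0.12; count ≥ 0.45 → 2.

2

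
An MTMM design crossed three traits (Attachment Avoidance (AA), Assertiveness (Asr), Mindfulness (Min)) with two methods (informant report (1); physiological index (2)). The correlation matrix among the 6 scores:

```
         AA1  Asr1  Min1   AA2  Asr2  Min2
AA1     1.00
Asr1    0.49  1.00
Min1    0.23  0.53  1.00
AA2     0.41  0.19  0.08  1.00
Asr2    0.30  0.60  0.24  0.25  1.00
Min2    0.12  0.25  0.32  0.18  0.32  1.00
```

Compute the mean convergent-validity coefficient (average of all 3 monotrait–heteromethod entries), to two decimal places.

Convergent values: 0.41, 0.60, 0.32; mean = 1.33/3 = 0.44.

0.44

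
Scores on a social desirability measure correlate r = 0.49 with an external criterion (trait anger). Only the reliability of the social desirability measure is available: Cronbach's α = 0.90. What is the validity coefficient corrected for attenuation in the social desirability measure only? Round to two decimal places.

Single correction: r_c = r_obs / √r_xx = 0.49 / √0.90 = 0.49 / 0.9487 ≈ 0.52.

0.52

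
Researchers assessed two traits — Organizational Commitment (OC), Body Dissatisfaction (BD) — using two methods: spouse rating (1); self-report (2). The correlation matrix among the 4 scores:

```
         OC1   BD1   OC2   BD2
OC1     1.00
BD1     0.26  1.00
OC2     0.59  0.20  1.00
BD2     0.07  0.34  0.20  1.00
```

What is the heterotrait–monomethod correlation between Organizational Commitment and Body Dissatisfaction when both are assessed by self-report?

0.20

Different traits, same method: r(OC2, BD2) = 0.20.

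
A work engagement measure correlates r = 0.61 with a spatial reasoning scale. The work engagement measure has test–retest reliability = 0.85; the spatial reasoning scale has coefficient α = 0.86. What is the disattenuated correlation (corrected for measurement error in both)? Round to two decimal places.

r_true = r_obs / √(r_xx · r_yy) = 0.61 / √(0.85 × 0.86) = 0.61 / √0.7310 = 0.61 / 0.8550 ≈ 0.71.

0.71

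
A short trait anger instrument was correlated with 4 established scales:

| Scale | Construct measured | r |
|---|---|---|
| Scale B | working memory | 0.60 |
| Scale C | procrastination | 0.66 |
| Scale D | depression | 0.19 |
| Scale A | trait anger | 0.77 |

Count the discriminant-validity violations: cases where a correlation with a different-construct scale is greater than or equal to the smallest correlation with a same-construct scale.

0

Convergent (same construct = trait anger): Scale A.
Smallest convergent = 0.77. Discriminant values: 0.60, 0.66, 0.19; count ≥ 0.77 → 0.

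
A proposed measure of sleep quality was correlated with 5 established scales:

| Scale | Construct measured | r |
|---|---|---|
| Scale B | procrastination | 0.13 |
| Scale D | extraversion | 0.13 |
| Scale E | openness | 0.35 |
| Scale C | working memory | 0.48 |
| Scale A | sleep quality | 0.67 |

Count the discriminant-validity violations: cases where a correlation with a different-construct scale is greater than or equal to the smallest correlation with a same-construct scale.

Convergent (same construct = sleep quality): Scale A.
Smallest convergent = 0.67. Discriminant values: 0.13, 0.13, 0.35, 0.48; count ≥ 0.67 → 0.

0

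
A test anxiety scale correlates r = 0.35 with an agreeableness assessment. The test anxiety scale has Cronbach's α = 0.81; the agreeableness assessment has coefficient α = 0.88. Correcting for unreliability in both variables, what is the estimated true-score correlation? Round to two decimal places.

r_true = r_obs / √(r_xx · r_yy) = 0.35 / √(0.81 × 0.88) = 0.35 / √0.7128 = 0.35 / 0.8443 ≈ 0.41.

0.41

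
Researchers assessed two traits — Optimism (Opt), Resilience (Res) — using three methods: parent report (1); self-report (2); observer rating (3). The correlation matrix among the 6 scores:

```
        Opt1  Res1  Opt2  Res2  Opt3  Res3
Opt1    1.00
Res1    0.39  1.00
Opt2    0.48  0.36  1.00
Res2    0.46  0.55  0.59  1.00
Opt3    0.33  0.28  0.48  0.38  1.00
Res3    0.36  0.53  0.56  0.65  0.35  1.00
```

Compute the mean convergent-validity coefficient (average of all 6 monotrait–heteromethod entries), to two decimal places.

Convergent values: 0.48, 0.33, 0.48, 0.55, 0.53, 0.65; mean = 3.02/6 = 0.50.

0.50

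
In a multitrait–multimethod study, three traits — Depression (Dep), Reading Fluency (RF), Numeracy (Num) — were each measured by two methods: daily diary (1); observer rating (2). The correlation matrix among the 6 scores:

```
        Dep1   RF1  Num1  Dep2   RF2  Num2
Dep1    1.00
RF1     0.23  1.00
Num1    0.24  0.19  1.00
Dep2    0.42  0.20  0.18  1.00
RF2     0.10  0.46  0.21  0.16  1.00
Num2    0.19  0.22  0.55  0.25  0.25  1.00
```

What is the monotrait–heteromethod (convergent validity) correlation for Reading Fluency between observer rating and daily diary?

0.46

Same trait (RF), different methods: r(RF2, RF1) = 0.46.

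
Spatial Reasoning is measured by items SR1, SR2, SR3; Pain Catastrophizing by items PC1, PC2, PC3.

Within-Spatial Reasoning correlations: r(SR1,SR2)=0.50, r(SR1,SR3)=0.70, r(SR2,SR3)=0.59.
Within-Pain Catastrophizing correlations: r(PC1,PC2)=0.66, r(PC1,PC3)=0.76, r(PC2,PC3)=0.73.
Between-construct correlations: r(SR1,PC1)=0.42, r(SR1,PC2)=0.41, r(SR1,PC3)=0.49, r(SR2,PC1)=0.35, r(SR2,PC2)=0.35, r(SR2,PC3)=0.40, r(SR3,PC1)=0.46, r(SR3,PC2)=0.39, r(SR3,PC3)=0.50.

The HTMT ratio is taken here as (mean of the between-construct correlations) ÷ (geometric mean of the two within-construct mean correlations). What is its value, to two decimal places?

Mean heterotrait r = 3.77/9 = 0.4189.
Mean within-SR = 1.79/3 = 0.5967; mean within-PC = 2.15/3 = 0.7167.
Geometric mean = √(0.5967 × 0.7167) = 0.6540.
HTMT = 0.4189 / 0.6540 = 0.64.

0.64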